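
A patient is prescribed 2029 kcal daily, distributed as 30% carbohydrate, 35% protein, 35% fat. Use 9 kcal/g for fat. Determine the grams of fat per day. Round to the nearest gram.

Fat energy = 35% × 2029 = 710.15 kcal.
At 9 kcal/g: 710.15 ÷ 9 = 78.9056 g.

79 g/day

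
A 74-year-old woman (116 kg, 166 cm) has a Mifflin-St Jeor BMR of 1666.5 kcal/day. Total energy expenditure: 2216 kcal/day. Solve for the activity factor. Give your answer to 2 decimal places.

1.33

Activity factor = TEE ÷ BMR = 2216 ÷ 1666.5 = 1.33.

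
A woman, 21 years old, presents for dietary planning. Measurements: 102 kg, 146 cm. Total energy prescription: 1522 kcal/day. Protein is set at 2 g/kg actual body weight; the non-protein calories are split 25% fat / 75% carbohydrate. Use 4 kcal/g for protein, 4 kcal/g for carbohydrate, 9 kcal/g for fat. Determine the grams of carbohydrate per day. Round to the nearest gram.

Protein = 2 × 102 = 204 g → 204 × 4 = 816 kcal.
Non-protein calories = 1522 − 816 = 706 kcal.
Fat: 25% × 706 = 176.5 kcal; carbohydrate: 529.5 kcal.
Carbohydrate: 529.5 kcal ÷ 4 kcal/g = 132.375 g.

132 g/day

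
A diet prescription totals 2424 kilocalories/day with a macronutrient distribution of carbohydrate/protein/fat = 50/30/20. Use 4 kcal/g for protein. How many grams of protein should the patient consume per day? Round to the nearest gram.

182 g/day

Protein energy = 30% × 2424 = 727.2 kcal.
At 4 kcal/g: 727.2 ÷ 4 = 181.8 g.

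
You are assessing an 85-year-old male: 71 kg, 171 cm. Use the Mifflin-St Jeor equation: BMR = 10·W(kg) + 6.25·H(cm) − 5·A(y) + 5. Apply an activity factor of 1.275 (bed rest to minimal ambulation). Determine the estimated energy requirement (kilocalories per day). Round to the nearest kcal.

Mifflin-St Jeor (male): BMR = 10(71) + 6.25(171) − 5(85) + 5 = 710 + 1068.75 − 425 + 5 = 1358.75 kcal/day.
TEE = BMR × activity factor = 1358.75 × 1.275 = 1732.4063 kcal/day.

1732 kilocalories per day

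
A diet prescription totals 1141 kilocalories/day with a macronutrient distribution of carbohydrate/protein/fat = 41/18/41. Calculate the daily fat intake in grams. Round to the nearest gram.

52 g/day

Fat energy = 41% × 1141 = 467.81 kcal.
At 9 kcal/g: 467.81 ÷ 9 = 51.9789 g.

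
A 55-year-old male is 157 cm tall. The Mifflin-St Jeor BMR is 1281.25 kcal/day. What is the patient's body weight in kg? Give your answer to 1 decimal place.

57.0 kg

1281.25 = 10·W + 6.25(157) − 5(55) + 5
10·W = 1281.25 − 711.25 = 570, so W = 57 kg.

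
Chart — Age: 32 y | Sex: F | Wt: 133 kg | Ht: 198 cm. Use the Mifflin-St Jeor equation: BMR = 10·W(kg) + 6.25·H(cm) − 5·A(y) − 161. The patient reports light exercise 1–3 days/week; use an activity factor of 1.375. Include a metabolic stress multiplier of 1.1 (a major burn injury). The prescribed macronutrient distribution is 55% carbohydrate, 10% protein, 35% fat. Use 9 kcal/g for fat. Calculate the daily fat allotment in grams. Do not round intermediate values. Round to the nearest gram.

Mifflin-St Jeor (female): BMR = 10(133) + 6.25(198) − 5(32) − 161 = 1330 + 1237.5 − 160 − 161 = 2246.5 kcal/day.
TEE = 2246.5 × 1.375 = 3088.9375 kcal/day.
With stress factor 1.1: 3088.9375 × 1.1 = 3397.8313 kcal/day.
Fat energy = 35% × 3397.8313 = 1189.2409 kcal.
Fat = 1189.2409 ÷ 9 kcal/g = 132.1379 g.

132 g/day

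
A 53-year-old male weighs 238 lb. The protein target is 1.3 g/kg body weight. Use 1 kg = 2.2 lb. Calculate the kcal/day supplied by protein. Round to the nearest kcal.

Weight in kg = 238 ÷ 2.2 = 108.1818 kg.
Protein = 1.3 g/kg × 108.1818 kg = 140.6364 g/day.
Protein energy = 140.6364 g × 4 kcal/g = 562.5455 kcal/day.

563 kcal/day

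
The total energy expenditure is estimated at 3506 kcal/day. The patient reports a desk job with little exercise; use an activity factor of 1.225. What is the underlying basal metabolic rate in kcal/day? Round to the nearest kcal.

BMR = TEE ÷ activity factor = 3506 ÷ 1.225 = 2862.0408 kcal/day.

2862 kcal/day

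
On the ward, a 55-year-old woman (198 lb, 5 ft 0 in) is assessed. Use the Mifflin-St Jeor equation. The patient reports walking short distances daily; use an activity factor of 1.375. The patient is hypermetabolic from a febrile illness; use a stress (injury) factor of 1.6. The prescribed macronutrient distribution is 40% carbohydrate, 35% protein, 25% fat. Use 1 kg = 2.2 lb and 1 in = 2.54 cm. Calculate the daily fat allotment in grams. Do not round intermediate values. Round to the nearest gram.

87 g/day

Convert to metric: weight = 198 ÷ 2.2 = 90 kg; height = (5×12 + 0) × 2.54 = 60 × 2.54 = 152.4 cm.
Mifflin-St Jeor (female): BMR = 10(90) + 6.25(152.4) − 5(55) − 161 = 900 + 952.5 − 275 − 161 = 1416.5 kcal/day.
TEE = 1416.5 × 1.375 = 1947.6875 kcal/day.
With stress factor 1.6: 1947.6875 × 1.6 = 3116.3 kcal/day.
Fat energy = 25% × 3116.3 = 779.075 kcal.
Fat = 779.075 ÷ 9 kcal/g = 86.5639 g.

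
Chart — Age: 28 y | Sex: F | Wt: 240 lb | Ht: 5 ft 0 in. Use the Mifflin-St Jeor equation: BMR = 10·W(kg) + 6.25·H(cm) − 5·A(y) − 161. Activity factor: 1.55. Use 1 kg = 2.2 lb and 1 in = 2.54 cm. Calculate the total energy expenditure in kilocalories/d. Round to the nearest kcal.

Convert to metric: weight = 240 ÷ 2.2 = 109.0909 kg; height = (5×12 + 0) × 2.54 = 60 × 2.54 = 152.4 cm.
Mifflin-St Jeor (female): BMR = 10(109.0909) + 6.25(152.4) − 5(28) − 161 = 1090.9091 + 952.5 − 140 − 161 = 1742.4091 kcal/day.
TEE = BMR × activity factor = 1742.4091 × 1.55 = 2700.7341 kcal/day.

2701 kilocalories/d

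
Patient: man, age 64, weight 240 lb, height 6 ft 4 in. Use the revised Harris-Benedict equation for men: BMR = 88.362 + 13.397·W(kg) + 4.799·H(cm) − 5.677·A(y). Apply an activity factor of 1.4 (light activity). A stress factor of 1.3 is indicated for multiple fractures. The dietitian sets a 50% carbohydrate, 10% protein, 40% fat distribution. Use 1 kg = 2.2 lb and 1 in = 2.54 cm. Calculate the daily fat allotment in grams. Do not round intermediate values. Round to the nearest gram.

Convert to metric: weight = 240 ÷ 2.2 = 109.0909 kg; height = (6×12 + 4) × 2.54 = 76 × 2.54 = 193.04 cm.
Harris-Benedict: BMR = 88.362 + 13.397(109.0909) + 4.799(193.04) − 5.677(64) = 2112.9239 kcal/day.
TEE = 2112.9239 × 1.4 = 2958.0934 kcal/day.
With stress factor 1.3: 2958.0934 × 1.3 = 3845.5214 kcal/day.
Fat energy = 40% × 3845.5214 = 1538.2086 kcal.
Fat = 1538.2086 ÷ 9 kcal/g = 170.9121 g.

171 g/day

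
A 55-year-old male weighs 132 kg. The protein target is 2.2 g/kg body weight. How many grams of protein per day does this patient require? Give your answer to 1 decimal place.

Protein = 2.2 g/kg × 132 kg = 290.4 g/day.

290.4 g/day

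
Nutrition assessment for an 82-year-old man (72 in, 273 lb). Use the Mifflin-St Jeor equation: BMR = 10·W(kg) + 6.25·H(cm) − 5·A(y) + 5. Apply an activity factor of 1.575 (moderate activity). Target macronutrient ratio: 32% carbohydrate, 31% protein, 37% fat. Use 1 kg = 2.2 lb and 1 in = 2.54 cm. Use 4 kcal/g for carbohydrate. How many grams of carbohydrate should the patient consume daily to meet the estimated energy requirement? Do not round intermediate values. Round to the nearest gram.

Convert to metric: weight = 273 ÷ 2.2 = 124.0909 kg; height = 72 × 2.54 = 182.88 cm.
Mifflin-St Jeor (male): BMR = 10(124.0909) + 6.25(182.88) − 5(82) + 5 = 1240.9091 + 1143 − 410 + 5 = 1978.9091 kcal/day.
TEE = 1978.9091 × 1.575 = 3116.7818 kcal/day.
Carbohydrate energy = 32% × 3116.7818 = 997.3702 kcal.
Carbohydrate = 997.3702 ÷ 4 kcal/g = 249.3425 g.

249 g/day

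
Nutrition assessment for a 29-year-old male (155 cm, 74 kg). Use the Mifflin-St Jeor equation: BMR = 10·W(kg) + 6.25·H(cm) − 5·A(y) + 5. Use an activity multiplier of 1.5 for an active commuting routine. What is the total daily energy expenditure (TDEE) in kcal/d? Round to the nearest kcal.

Mifflin-St Jeor (male): BMR = 10(74) + 6.25(155) − 5(29) + 5 = 740 + 968.75 − 145 + 5 = 1568.75 kcal/day.
TEE = BMR × activity factor = 1568.75 × 1.5 = 2353.125 kcal/day.

2353 kcal/d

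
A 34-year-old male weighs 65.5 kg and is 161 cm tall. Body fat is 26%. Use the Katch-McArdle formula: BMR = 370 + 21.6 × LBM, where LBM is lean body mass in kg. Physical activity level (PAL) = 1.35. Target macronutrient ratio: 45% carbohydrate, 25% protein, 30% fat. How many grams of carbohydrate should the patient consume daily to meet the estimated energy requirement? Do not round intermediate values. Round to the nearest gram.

LBM = 65.5 × (1 − 0.26) = 48.47 kg. Katch-McArdle: BMR = 370 + 21.6 × 48.47 = 1416.952 kcal/day.
TEE = 1416.952 × 1.35 = 1912.8852 kcal/day.
Carbohydrate energy = 45% × 1912.8852 = 860.7983 kcal.
Carbohydrate = 860.7983 ÷ 4 kcal/g = 215.1996 g.

215 g/day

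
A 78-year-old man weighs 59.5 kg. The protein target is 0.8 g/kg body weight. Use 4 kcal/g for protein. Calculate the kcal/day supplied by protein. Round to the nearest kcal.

Protein = 0.8 g/kg × 59.5 kg = 47.6 g/day.
Protein energy = 47.6 g × 4 kcal/g = 190.4 kcal/day.

190 kcal/day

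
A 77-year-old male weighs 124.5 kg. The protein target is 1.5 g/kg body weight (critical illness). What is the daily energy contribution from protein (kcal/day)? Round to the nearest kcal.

Protein = 1.5 g/kg × 124.5 kg = 186.75 g/day.
Protein energy = 186.75 g × 4 kcal/g = 747 kcal/day.

747 kcal/day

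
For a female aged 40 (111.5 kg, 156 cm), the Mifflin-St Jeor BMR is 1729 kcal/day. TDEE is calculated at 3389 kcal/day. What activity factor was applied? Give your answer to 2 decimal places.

Activity factor = TEE ÷ BMR = 3389 ÷ 1729 = 1.96.

1.96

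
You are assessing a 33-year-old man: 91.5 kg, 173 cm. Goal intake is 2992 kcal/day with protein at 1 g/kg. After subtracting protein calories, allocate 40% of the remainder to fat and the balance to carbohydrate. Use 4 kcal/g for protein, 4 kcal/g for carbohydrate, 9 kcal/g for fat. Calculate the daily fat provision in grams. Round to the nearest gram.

Protein = 1 × 91.5 = 91.5 g → 91.5 × 4 = 366 kcal.
Non-protein calories = 2992 − 366 = 2626 kcal.
Fat: 40% × 2626 = 1050.4 kcal; carbohydrate: 1575.6 kcal.
Fat: 1050.4 kcal ÷ 9 kcal/g = 116.7111 g.

117 g/day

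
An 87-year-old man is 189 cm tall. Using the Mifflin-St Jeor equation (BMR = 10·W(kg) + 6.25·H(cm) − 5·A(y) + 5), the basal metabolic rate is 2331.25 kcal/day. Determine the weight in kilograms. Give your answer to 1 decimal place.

2331.25 = 10·W + 6.25(189) − 5(87) + 5
10·W = 2331.25 − 751.25 = 1580, so W = 158 kg.

158.0 kg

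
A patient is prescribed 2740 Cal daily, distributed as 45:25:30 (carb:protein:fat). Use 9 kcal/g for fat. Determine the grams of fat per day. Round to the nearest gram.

Fat energy = 30% × 2740 = 822 kcal.
At 9 kcal/g: 822 ÷ 9 = 91.3333 g.

91 g/day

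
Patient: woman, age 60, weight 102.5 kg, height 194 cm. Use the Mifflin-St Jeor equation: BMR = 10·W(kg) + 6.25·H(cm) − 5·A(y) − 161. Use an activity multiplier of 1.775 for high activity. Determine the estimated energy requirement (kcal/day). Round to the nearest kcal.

Mifflin-St Jeor (female): BMR = 10(102.5) + 6.25(194) − 5(60) − 161 = 1025 + 1212.5 − 300 − 161 = 1776.5 kcal/day.
TEE = BMR × activity factor = 1776.5 × 1.775 = 3153.2875 kcal/day.

3153 kcal/day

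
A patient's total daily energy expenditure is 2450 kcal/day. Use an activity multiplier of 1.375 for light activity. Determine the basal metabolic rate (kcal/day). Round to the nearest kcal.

BMR = TEE ÷ activity factor = 2450 ÷ 1.375 = 1781.8182 kcal/day.

1782 kcal/day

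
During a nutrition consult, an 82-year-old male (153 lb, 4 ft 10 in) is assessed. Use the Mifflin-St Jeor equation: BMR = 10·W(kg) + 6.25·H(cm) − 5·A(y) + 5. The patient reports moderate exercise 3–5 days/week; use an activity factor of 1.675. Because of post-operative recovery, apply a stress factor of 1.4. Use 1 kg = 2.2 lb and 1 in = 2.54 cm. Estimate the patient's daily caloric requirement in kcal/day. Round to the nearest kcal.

2840 kcal/day

Convert to metric: weight = 153 ÷ 2.2 = 69.5455 kg; height = (4×12 + 10) × 2.54 = 58 × 2.54 = 147.32 cm.
Mifflin-St Jeor (male): BMR = 10(69.5455) + 6.25(147.32) − 5(82) + 5 = 695.4545 + 920.75 − 410 + 5 = 1211.2045 kcal/day.
TEE = BMR × activity factor = 1211.2045 × 1.675 = 2028.7676 kcal/day.
Apply stress factor: 2028.7676 × 1.4 = 2840.2747 kcal/day.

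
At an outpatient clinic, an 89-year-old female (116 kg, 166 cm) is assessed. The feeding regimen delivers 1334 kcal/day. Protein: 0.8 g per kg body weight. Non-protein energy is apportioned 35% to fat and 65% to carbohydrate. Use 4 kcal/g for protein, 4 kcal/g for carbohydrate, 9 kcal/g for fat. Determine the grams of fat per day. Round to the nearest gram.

Protein = 0.8 × 116 = 92.8 g → 92.8 × 4 = 371.2 kcal.
Non-protein calories = 1334 − 371.2 = 962.8 kcal.
Fat: 35% × 962.8 = 336.98 kcal; carbohydrate: 625.82 kcal.
Fat: 336.98 kcal ÷ 9 kcal/g = 37.4422 g.

37 g/day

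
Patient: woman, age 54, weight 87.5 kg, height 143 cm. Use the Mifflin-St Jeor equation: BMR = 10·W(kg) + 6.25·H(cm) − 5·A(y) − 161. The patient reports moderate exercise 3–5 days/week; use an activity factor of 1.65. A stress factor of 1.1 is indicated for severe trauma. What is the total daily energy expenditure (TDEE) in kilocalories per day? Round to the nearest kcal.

2428 kilocalories per day

Mifflin-St Jeor (female): BMR = 10(87.5) + 6.25(143) − 5(54) − 161 = 875 + 893.75 − 270 − 161 = 1337.75 kcal/day.
TEE = BMR × activity factor = 1337.75 × 1.65 = 2207.2875 kcal/day.
Apply stress factor: 2207.2875 × 1.1 = 2428.0163 kcal/day.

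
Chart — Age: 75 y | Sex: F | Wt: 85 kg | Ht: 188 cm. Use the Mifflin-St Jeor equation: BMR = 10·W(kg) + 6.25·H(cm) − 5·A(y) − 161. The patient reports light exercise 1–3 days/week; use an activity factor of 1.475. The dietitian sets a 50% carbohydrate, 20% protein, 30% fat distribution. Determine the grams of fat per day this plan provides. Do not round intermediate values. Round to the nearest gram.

73 g/day

Mifflin-St Jeor (female): BMR = 10(85) + 6.25(188) − 5(75) − 161 = 850 + 1175 − 375 − 161 = 1489 kcal/day.
TEE = 1489 × 1.475 = 2196.275 kcal/day.
Fat energy = 30% × 2196.275 = 658.8825 kcal.
Fat = 658.8825 ÷ 9 kcal/g = 73.2092 g.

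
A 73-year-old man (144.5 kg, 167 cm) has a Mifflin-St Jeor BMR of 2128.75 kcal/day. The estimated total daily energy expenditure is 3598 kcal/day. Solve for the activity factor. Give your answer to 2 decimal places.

1.69

Activity factor = TEE ÷ BMR = 3598 ÷ 2128.75 = 1.69.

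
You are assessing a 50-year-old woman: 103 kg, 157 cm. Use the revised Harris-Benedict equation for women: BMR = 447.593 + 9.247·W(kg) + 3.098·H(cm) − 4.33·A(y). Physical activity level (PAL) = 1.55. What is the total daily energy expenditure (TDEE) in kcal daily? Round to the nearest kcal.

2588 kcal daily

Harris-Benedict: BMR = 447.593 + 9.247(103) + 3.098(157) − 4.33(50) = 1669.92 kcal/day.
TEE = BMR × activity factor = 1669.92 × 1.55 = 2588.376 kcal/day.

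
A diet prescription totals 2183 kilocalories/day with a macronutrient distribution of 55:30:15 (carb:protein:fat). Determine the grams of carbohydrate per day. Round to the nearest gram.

Carbohydrate energy = 55% × 2183 = 1200.65 kcal.
At 4 kcal/g: 1200.65 ÷ 4 = 300.1625 g.

300 g/day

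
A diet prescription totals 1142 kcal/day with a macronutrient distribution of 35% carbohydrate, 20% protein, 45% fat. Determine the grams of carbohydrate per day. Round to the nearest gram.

Carbohydrate energy = 35% × 1142 = 399.7 kcal.
At 4 kcal/g: 399.7 ÷ 4 = 99.925 g.

100 g/day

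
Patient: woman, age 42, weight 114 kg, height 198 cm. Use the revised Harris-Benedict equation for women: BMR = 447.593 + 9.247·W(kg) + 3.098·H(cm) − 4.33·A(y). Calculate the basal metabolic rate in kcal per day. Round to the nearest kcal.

Harris-Benedict: BMR = 447.593 + 9.247(114) + 3.098(198) − 4.33(42) = 1933.295 kcal/day.

1933 kcal per day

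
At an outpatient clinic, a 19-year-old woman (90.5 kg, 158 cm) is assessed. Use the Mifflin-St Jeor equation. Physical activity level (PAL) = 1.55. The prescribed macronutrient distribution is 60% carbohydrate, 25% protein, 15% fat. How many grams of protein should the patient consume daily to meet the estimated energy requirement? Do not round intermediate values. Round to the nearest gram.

159 g/day

Mifflin-St Jeor (female): BMR = 10(90.5) + 6.25(158) − 5(19) − 161 = 905 + 987.5 − 95 − 161 = 1636.5 kcal/day.
TEE = 1636.5 × 1.55 = 2536.575 kcal/day.
Protein energy = 25% × 2536.575 = 634.1438 kcal.
Protein = 634.1438 ÷ 4 kcal/g = 158.5359 g.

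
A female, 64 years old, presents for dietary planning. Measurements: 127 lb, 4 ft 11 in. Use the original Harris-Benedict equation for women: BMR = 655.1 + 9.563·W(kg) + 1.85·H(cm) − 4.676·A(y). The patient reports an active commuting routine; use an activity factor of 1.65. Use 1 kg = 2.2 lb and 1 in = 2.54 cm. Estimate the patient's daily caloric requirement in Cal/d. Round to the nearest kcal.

1955 Cal/d

Convert to metric: weight = 127 ÷ 2.2 = 57.7273 kg; height = (4×12 + 11) × 2.54 = 59 × 2.54 = 149.86 cm.
Harris-Benedict: BMR = 655.1 + 9.563(57.7273) + 1.85(149.86) − 4.676(64) = 1185.1229 kcal/day.
TEE = BMR × activity factor = 1185.1229 × 1.65 = 1955.4528 kcal/day.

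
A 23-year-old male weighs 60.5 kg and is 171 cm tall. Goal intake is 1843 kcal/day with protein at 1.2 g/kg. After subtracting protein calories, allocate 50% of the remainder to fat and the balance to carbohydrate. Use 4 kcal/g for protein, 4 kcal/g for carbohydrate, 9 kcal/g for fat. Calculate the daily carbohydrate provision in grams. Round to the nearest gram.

194 g/day

Protein = 1.2 × 60.5 = 72.6 g → 72.6 × 4 = 290.4 kcal.
Non-protein calories = 1843 − 290.4 = 1552.6 kcal.
Fat: 50% × 1552.6 = 776.3 kcal; carbohydrate: 776.3 kcal.
Carbohydrate: 776.3 kcal ÷ 4 kcal/g = 194.075 g.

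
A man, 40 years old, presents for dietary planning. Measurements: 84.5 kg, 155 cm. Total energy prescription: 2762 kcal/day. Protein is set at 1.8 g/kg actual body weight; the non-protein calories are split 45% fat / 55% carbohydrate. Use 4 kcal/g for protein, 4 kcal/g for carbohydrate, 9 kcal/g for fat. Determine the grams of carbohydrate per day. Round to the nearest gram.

Protein = 1.8 × 84.5 = 152.1 g → 152.1 × 4 = 608.4 kcal.
Non-protein calories = 2762 − 608.4 = 2153.6 kcal.
Fat: 45% × 2153.6 = 969.12 kcal; carbohydrate: 1184.48 kcal.
Carbohydrate: 1184.48 kcal ÷ 4 kcal/g = 296.12 g.

296 g/day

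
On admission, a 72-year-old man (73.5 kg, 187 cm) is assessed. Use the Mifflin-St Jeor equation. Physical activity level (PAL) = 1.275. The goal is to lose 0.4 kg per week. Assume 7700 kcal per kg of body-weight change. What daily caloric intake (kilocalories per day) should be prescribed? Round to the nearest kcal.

1535 kilocalories per day

Mifflin-St Jeor (male): BMR = 10(73.5) + 6.25(187) − 5(72) + 5 = 735 + 1168.75 − 360 + 5 = 1548.75 kcal/day.
TEE = 1548.75 × 1.275 = 1974.6563 kcal/day.
Required daily deficit = 0.4 × 7700 ÷ 7 = 440 kcal/day.
Target intake = 1974.6563 − 440 = 1534.6563 kcal/day.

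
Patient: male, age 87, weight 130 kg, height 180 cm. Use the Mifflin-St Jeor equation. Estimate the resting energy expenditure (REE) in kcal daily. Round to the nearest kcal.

1995 kcal daily

Mifflin-St Jeor (male): BMR = 10(130) + 6.25(180) − 5(87) + 5 = 1300 + 1125 − 435 + 5 = 1995 kcal/day.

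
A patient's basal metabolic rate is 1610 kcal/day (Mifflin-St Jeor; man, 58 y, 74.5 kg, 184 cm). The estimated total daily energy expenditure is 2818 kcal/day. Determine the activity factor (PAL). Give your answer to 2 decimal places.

Activity factor = TEE ÷ BMR = 2818 ÷ 1610 = 1.75.

1.75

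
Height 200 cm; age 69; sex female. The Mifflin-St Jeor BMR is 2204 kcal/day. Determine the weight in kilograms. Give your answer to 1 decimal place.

146.0 kg

2204 = 10·W + 6.25(200) − 5(69) − 161
10·W = 2204 − 744 = 1460, so W = 146 kg.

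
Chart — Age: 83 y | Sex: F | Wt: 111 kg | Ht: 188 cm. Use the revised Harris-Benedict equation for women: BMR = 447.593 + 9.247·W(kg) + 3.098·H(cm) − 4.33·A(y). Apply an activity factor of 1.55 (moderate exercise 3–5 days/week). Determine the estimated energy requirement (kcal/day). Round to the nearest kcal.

Harris-Benedict: BMR = 447.593 + 9.247(111) + 3.098(188) − 4.33(83) = 1697.044 kcal/day.
TEE = BMR × activity factor = 1697.044 × 1.55 = 2630.4182 kcal/day.

2630 kcal/day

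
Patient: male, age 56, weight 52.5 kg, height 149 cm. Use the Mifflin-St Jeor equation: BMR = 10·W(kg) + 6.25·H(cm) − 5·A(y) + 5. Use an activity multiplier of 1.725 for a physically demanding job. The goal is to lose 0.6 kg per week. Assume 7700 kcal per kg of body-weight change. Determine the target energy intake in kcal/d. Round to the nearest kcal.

Mifflin-St Jeor (male): BMR = 10(52.5) + 6.25(149) − 5(56) + 5 = 525 + 931.25 − 280 + 5 = 1181.25 kcal/day.
TEE = 1181.25 × 1.725 = 2037.6563 kcal/day.
Required daily deficit = 0.6 × 7700 ÷ 7 = 660 kcal/day.
Target intake = 2037.6563 − 660 = 1377.6563 kcal/day.

1378 kcal/d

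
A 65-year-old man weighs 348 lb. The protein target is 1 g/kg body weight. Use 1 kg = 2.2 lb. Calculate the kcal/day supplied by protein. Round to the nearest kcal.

Weight in kg = 348 ÷ 2.2 = 158.1818 kg.
Protein = 1 g/kg × 158.1818 kg = 158.1818 g/day.
Protein energy = 158.1818 g × 4 kcal/g = 632.7273 kcal/day.

633 kcal/day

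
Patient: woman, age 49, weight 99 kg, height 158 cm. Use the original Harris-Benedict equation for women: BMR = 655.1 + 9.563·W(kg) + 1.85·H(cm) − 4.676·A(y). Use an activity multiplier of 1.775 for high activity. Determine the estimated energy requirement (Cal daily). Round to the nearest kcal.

Harris-Benedict: BMR = 655.1 + 9.563(99) + 1.85(158) − 4.676(49) = 1665.013 kcal/day.
TEE = BMR × activity factor = 1665.013 × 1.775 = 2955.3981 kcal/day.

2955 Cal daily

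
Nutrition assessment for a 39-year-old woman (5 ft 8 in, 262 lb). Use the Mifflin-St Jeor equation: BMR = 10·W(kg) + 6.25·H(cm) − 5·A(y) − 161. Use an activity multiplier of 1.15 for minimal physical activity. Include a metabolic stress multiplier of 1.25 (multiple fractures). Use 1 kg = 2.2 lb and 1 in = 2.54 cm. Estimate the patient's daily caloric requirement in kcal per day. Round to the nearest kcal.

2752 kcal per day

Convert to metric: weight = 262 ÷ 2.2 = 119.0909 kg; height = (5×12 + 8) × 2.54 = 68 × 2.54 = 172.72 cm.
Mifflin-St Jeor (female): BMR = 10(119.0909) + 6.25(172.72) − 5(39) − 161 = 1190.9091 + 1079.5 − 195 − 161 = 1914.4091 kcal/day.
TEE = BMR × activity factor = 1914.4091 × 1.15 = 2201.5705 kcal/day.
Apply stress factor: 2201.5705 × 1.25 = 2751.9631 kcal/day.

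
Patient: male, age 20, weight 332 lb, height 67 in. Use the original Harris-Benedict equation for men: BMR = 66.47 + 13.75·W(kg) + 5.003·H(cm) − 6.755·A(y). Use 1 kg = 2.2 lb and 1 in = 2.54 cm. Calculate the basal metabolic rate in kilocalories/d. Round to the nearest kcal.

Convert to metric: weight = 332 ÷ 2.2 = 150.9091 kg; height = 67 × 2.54 = 170.18 cm.
Harris-Benedict: BMR = 66.47 + 13.75(150.9091) + 5.003(170.18) − 6.755(20) = 2857.7805 kcal/day.

2858 kilocalories/d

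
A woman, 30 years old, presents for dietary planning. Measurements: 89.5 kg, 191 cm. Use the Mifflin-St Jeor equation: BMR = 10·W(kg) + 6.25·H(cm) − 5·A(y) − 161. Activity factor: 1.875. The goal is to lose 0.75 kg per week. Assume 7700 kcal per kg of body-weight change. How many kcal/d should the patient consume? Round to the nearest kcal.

Mifflin-St Jeor (female): BMR = 10(89.5) + 6.25(191) − 5(30) − 161 = 895 + 1193.75 − 150 − 161 = 1777.75 kcal/day.
TEE = 1777.75 × 1.875 = 3333.2813 kcal/day.
Required daily deficit = 0.75 × 7700 ÷ 7 = 825 kcal/day.
Target intake = 3333.2813 − 825 = 2508.2813 kcal/day.

2508 kcal/d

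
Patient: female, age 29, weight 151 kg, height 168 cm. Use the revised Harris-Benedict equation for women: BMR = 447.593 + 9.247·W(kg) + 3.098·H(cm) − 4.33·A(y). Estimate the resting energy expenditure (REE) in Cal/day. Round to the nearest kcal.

2239 Cal/day

Harris-Benedict: BMR = 447.593 + 9.247(151) + 3.098(168) − 4.33(29) = 2238.784 kcal/day.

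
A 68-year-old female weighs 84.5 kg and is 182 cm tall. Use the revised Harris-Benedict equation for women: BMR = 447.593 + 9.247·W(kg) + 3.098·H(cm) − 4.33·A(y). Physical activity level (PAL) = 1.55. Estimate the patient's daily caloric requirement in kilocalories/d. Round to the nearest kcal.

Harris-Benedict: BMR = 447.593 + 9.247(84.5) + 3.098(182) − 4.33(68) = 1498.3605 kcal/day.
TEE = BMR × activity factor = 1498.3605 × 1.55 = 2322.4588 kcal/day.

2322 kilocalories/d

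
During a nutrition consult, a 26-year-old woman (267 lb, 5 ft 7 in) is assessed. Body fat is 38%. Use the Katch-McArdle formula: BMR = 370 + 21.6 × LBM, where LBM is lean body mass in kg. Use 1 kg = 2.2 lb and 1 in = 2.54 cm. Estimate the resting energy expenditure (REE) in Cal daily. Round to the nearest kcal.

Convert to metric: weight = 267 ÷ 2.2 = 121.3636 kg; height = (5×12 + 7) × 2.54 = 67 × 2.54 = 170.18 cm.
LBM = 121.3636 × (1 − 0.38) = 75.2455 kg. Katch-McArdle: BMR = 370 + 21.6 × 75.2455 = 1995.3018 kcal/day.

1995 Cal daily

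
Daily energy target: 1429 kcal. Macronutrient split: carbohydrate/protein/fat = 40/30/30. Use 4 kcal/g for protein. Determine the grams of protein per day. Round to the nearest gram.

Protein energy = 30% × 1429 = 428.7 kcal.
At 4 kcal/g: 428.7 ÷ 4 = 107.175 g.

107 g/day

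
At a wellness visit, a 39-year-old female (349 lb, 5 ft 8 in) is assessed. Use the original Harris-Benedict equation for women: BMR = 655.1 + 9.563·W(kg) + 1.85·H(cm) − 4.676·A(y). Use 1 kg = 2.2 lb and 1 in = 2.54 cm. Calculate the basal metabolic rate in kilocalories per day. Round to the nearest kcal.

Convert to metric: weight = 349 ÷ 2.2 = 158.6364 kg; height = (5×12 + 8) × 2.54 = 68 × 2.54 = 172.72 cm.
Harris-Benedict: BMR = 655.1 + 9.563(158.6364) + 1.85(172.72) − 4.676(39) = 2309.3075 kcal/day.

2309 kilocalories per day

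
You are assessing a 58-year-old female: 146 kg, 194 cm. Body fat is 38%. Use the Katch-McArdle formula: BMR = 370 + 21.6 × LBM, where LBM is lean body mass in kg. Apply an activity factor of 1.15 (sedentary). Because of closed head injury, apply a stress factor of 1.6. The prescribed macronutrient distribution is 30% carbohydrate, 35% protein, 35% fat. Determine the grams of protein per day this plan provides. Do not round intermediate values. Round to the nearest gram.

LBM = 146 × (1 − 0.38) = 90.52 kg. Katch-McArdle: BMR = 370 + 21.6 × 90.52 = 2325.232 kcal/day.
TEE = 2325.232 × 1.15 = 2674.0168 kcal/day.
With stress factor 1.6: 2674.0168 × 1.6 = 4278.4269 kcal/day.
Protein energy = 35% × 4278.4269 = 1497.4494 kcal.
Protein = 1497.4494 ÷ 4 kcal/g = 374.3624 g.

374 g/day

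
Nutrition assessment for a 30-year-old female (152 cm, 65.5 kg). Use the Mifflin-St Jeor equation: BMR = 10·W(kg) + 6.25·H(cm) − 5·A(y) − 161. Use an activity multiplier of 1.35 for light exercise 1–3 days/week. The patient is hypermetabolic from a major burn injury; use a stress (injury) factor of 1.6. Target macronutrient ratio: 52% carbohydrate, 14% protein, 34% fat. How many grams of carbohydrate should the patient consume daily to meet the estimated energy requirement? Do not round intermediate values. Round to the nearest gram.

363 g/day

Mifflin-St Jeor (female): BMR = 10(65.5) + 6.25(152) − 5(30) − 161 = 655 + 950 − 150 − 161 = 1294 kcal/day.
TEE = 1294 × 1.35 = 1746.9 kcal/day.
With stress factor 1.6: 1746.9 × 1.6 = 2795.04 kcal/day.
Carbohydrate energy = 52% × 2795.04 = 1453.4208 kcal.
Carbohydrate = 1453.4208 ÷ 4 kcal/g = 363.3552 g.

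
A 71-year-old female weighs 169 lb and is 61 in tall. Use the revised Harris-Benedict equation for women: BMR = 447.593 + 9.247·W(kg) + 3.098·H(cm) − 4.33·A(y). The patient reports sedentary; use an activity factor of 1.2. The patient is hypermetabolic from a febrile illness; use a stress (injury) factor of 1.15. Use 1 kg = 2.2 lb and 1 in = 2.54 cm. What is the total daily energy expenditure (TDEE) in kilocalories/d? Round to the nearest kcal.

Convert to metric: weight = 169 ÷ 2.2 = 76.8182 kg; height = 61 × 2.54 = 154.94 cm.
Harris-Benedict: BMR = 447.593 + 9.247(76.8182) + 3.098(154.94) − 4.33(71) = 1330.5048 kcal/day.
TEE = BMR × activity factor = 1330.5048 × 1.2 = 1596.6058 kcal/day.
Apply stress factor: 1596.6058 × 1.15 = 1836.0967 kcal/day.

1836 kilocalories/d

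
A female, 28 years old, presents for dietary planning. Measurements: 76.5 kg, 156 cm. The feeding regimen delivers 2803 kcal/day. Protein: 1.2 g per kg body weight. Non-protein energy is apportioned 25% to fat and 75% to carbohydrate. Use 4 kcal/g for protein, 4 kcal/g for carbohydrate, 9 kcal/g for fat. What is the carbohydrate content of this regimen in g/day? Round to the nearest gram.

Protein = 1.2 × 76.5 = 91.8 g → 91.8 × 4 = 367.2 kcal.
Non-protein calories = 2803 − 367.2 = 2435.8 kcal.
Fat: 25% × 2435.8 = 608.95 kcal; carbohydrate: 1826.85 kcal.
Carbohydrate: 1826.85 kcal ÷ 4 kcal/g = 456.7125 g.

457 g/day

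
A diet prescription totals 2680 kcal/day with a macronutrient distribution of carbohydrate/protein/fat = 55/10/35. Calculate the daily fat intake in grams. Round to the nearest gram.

104 g/day

Fat energy = 35% × 2680 = 938 kcal.
At 9 kcal/g: 938 ÷ 9 = 104.2222 g.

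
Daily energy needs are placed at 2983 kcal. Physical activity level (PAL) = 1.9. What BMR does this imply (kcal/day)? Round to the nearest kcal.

BMR = TEE ÷ activity factor = 2983 ÷ 1.9 = 1570 kcal/day.

1570 kcal/day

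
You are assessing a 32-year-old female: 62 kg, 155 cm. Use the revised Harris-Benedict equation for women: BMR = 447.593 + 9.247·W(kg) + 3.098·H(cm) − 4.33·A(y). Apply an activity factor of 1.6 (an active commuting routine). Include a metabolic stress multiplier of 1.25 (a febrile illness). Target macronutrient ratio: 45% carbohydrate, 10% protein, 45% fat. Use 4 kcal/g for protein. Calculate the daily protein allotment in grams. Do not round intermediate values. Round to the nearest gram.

Harris-Benedict: BMR = 447.593 + 9.247(62) + 3.098(155) − 4.33(32) = 1362.537 kcal/day.
TEE = 1362.537 × 1.6 = 2180.0592 kcal/day.
With stress factor 1.25: 2180.0592 × 1.25 = 2725.074 kcal/day.
Protein energy = 10% × 2725.074 = 272.5074 kcal.
Protein = 272.5074 ÷ 4 kcal/g = 68.1269 g.

68 g/day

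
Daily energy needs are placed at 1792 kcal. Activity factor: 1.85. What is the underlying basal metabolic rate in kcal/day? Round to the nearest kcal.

969 kcal/day

BMR = TEE ÷ activity factor = 1792 ÷ 1.85 = 968.6486 kcal/day.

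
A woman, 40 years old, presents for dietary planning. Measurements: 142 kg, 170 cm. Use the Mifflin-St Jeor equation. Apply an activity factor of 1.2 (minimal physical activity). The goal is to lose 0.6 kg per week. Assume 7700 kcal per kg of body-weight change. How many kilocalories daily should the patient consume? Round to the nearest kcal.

1886 kilocalories daily

Mifflin-St Jeor (female): BMR = 10(142) + 6.25(170) − 5(40) − 161 = 1420 + 1062.5 − 200 − 161 = 2121.5 kcal/day.
TEE = 2121.5 × 1.2 = 2545.8 kcal/day.
Required daily deficit = 0.6 × 7700 ÷ 7 = 660 kcal/day.
Target intake = 2545.8 − 660 = 1885.8 kcal/day.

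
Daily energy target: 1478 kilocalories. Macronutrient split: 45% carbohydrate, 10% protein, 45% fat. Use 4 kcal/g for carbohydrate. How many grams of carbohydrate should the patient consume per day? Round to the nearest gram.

166 g/day

Carbohydrate energy = 45% × 1478 = 665.1 kcal.
At 4 kcal/g: 665.1 ÷ 4 = 166.275 g.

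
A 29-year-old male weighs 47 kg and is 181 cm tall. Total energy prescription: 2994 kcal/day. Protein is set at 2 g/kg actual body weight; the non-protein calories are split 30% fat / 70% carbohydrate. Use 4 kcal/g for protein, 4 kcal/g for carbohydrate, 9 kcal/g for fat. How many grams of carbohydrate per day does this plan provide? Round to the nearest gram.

458 g/day

Protein = 2 × 47 = 94 g → 94 × 4 = 376 kcal.
Non-protein calories = 2994 − 376 = 2618 kcal.
Fat: 30% × 2618 = 785.4 kcal; carbohydrate: 1832.6 kcal.
Carbohydrate: 1832.6 kcal ÷ 4 kcal/g = 458.15 g.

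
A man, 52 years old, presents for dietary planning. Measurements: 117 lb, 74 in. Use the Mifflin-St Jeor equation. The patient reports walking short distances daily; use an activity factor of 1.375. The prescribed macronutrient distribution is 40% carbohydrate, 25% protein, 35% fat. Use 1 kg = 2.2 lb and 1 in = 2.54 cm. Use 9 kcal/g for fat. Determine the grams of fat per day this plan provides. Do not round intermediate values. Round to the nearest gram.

78 g/day

Convert to metric: weight = 117 ÷ 2.2 = 53.1818 kg; height = 74 × 2.54 = 187.96 cm.
Mifflin-St Jeor (male): BMR = 10(53.1818) + 6.25(187.96) − 5(52) + 5 = 531.8182 + 1174.75 − 260 + 5 = 1451.5682 kcal/day.
TEE = 1451.5682 × 1.375 = 1995.9063 kcal/day.
Fat energy = 35% × 1995.9063 = 698.5672 kcal.
Fat = 698.5672 ÷ 9 kcal/g = 77.6186 g.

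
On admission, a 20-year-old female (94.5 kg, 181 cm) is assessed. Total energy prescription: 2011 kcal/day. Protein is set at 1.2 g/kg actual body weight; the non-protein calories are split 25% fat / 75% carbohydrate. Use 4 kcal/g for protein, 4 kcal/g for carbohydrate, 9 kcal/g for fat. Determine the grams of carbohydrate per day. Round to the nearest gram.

Protein = 1.2 × 94.5 = 113.4 g → 113.4 × 4 = 453.6 kcal.
Non-protein calories = 2011 − 453.6 = 1557.4 kcal.
Fat: 25% × 1557.4 = 389.35 kcal; carbohydrate: 1168.05 kcal.
Carbohydrate: 1168.05 kcal ÷ 4 kcal/g = 292.0125 g.

292 g/day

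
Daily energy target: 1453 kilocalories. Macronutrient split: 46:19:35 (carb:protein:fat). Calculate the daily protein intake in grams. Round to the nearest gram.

Protein energy = 19% × 1453 = 276.07 kcal.
At 4 kcal/g: 276.07 ÷ 4 = 69.0175 g.

69 g/day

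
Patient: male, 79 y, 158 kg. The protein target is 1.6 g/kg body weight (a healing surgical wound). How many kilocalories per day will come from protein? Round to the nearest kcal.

1011 kcal/day

Protein = 1.6 g/kg × 158 kg = 252.8 g/day.
Protein energy = 252.8 g × 4 kcal/g = 1011.2 kcal/day.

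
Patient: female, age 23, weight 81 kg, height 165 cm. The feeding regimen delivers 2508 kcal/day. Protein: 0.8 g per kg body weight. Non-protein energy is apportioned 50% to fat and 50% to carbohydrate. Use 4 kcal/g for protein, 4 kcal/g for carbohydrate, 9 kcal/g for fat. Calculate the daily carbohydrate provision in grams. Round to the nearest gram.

Protein = 0.8 × 81 = 64.8 g → 64.8 × 4 = 259.2 kcal.
Non-protein calories = 2508 − 259.2 = 2248.8 kcal.
Fat: 50% × 2248.8 = 1124.4 kcal; carbohydrate: 1124.4 kcal.
Carbohydrate: 1124.4 kcal ÷ 4 kcal/g = 281.1 g.

281 g/day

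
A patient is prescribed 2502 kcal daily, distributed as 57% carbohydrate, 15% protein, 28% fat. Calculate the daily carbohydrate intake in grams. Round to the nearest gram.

357 g/day

Carbohydrate energy = 57% × 2502 = 1426.14 kcal.
At 4 kcal/g: 1426.14 ÷ 4 = 356.535 g.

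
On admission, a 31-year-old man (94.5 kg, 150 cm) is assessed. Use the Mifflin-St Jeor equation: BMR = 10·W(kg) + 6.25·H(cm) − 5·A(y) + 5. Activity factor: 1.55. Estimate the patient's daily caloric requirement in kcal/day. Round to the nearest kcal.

Mifflin-St Jeor (male): BMR = 10(94.5) + 6.25(150) − 5(31) + 5 = 945 + 937.5 − 155 + 5 = 1732.5 kcal/day.
TEE = BMR × activity factor = 1732.5 × 1.55 = 2685.375 kcal/day.

2685 kcal/day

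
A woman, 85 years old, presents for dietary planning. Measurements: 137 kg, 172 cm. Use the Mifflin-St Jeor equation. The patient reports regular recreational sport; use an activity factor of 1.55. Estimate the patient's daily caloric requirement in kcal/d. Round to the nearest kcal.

Mifflin-St Jeor (female): BMR = 10(137) + 6.25(172) − 5(85) − 161 = 1370 + 1075 − 425 − 161 = 1859 kcal/day.
TEE = BMR × activity factor = 1859 × 1.55 = 2881.45 kcal/day.

2881 kcal/d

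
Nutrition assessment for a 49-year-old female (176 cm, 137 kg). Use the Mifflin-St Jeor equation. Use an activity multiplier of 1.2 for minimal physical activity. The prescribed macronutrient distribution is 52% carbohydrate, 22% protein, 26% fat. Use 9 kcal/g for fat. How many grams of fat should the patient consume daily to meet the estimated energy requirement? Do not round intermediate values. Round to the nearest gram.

Mifflin-St Jeor (female): BMR = 10(137) + 6.25(176) − 5(49) − 161 = 1370 + 1100 − 245 − 161 = 2064 kcal/day.
TEE = 2064 × 1.2 = 2476.8 kcal/day.
Fat energy = 26% × 2476.8 = 643.968 kcal.
Fat = 643.968 ÷ 9 kcal/g = 71.552 g.

72 g/day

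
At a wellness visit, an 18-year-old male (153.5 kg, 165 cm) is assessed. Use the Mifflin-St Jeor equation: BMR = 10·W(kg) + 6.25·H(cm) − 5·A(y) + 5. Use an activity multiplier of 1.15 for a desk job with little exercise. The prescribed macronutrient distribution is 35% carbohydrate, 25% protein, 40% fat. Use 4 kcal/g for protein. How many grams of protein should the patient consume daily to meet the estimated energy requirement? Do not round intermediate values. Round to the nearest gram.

178 g/day

Mifflin-St Jeor (male): BMR = 10(153.5) + 6.25(165) − 5(18) + 5 = 1535 + 1031.25 − 90 + 5 = 2481.25 kcal/day.
TEE = 2481.25 × 1.15 = 2853.4375 kcal/day.
Protein energy = 25% × 2853.4375 = 713.3594 kcal.
Protein = 713.3594 ÷ 4 kcal/g = 178.3398 g.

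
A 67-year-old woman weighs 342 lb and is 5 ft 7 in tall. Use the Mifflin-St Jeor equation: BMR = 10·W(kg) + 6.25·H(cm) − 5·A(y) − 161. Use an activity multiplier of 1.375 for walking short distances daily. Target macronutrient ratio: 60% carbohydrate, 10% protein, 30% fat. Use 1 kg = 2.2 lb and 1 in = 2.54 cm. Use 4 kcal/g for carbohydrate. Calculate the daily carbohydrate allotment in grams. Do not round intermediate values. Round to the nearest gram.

438 g/day

Convert to metric: weight = 342 ÷ 2.2 = 155.4545 kg; height = (5×12 + 7) × 2.54 = 67 × 2.54 = 170.18 cm.
Mifflin-St Jeor (female): BMR = 10(155.4545) + 6.25(170.18) − 5(67) − 161 = 1554.5455 + 1063.625 − 335 − 161 = 2122.1705 kcal/day.
TEE = 2122.1705 × 1.375 = 2917.9844 kcal/day.
Carbohydrate energy = 60% × 2917.9844 = 1750.7906 kcal.
Carbohydrate = 1750.7906 ÷ 4 kcal/g = 437.6977 g.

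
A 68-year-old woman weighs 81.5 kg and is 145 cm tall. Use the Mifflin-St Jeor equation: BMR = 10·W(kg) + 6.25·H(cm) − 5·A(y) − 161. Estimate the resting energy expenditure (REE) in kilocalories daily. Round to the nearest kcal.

Mifflin-St Jeor (female): BMR = 10(81.5) + 6.25(145) − 5(68) − 161 = 815 + 906.25 − 340 − 161 = 1220.25 kcal/day.

1220 kilocalories daily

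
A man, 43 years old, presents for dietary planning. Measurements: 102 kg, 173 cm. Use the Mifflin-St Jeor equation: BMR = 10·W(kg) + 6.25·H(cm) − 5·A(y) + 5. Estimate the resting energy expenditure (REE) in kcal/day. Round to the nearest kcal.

1891 kcal/day

Mifflin-St Jeor (male): BMR = 10(102) + 6.25(173) − 5(43) + 5 = 1020 + 1081.25 − 215 + 5 = 1891.25 kcal/day.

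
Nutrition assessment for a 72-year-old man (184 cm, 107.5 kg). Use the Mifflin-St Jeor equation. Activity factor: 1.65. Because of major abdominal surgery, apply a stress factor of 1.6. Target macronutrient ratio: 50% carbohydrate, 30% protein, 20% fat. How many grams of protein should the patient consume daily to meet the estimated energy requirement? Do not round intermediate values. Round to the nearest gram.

Mifflin-St Jeor (male): BMR = 10(107.5) + 6.25(184) − 5(72) + 5 = 1075 + 1150 − 360 + 5 = 1870 kcal/day.
TEE = 1870 × 1.65 = 3085.5 kcal/day.
With stress factor 1.6: 3085.5 × 1.6 = 4936.8 kcal/day.
Protein energy = 30% × 4936.8 = 1481.04 kcal.
Protein = 1481.04 ÷ 4 kcal/g = 370.26 g.

370 g/day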